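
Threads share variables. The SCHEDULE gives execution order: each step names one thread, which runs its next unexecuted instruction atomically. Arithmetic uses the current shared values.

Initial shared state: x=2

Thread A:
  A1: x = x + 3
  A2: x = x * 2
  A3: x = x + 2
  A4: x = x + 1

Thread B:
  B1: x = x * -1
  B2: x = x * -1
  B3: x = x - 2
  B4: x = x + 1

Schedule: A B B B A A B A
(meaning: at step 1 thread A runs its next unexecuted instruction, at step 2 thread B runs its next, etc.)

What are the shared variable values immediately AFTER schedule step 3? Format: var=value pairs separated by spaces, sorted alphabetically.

Answer: x=5

Derivation:
Step 1: thread A executes A1 (x = x + 3). Shared: x=5. PCs: A@1 B@0
Step 2: thread B executes B1 (x = x * -1). Shared: x=-5. PCs: A@1 B@1
Step 3: thread B executes B2 (x = x * -1). Shared: x=5. PCs: A@1 B@2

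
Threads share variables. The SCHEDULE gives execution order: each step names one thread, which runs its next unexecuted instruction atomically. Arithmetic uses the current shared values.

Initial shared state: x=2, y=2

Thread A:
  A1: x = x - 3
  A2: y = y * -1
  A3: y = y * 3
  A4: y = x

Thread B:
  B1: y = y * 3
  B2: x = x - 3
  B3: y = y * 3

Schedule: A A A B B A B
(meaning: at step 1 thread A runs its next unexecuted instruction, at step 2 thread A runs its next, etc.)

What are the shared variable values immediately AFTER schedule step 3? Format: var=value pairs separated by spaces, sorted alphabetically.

Step 1: thread A executes A1 (x = x - 3). Shared: x=-1 y=2. PCs: A@1 B@0
Step 2: thread A executes A2 (y = y * -1). Shared: x=-1 y=-2. PCs: A@2 B@0
Step 3: thread A executes A3 (y = y * 3). Shared: x=-1 y=-6. PCs: A@3 B@0

Answer: x=-1 y=-6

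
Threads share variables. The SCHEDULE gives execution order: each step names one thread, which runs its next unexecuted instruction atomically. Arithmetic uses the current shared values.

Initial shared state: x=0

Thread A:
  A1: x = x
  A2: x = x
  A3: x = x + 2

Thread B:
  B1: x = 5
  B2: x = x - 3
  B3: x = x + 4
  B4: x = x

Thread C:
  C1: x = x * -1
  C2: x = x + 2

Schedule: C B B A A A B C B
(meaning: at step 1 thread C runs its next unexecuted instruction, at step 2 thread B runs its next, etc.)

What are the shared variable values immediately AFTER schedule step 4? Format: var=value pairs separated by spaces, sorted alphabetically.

Answer: x=2

Derivation:
Step 1: thread C executes C1 (x = x * -1). Shared: x=0. PCs: A@0 B@0 C@1
Step 2: thread B executes B1 (x = 5). Shared: x=5. PCs: A@0 B@1 C@1
Step 3: thread B executes B2 (x = x - 3). Shared: x=2. PCs: A@0 B@2 C@1
Step 4: thread A executes A1 (x = x). Shared: x=2. PCs: A@1 B@2 C@1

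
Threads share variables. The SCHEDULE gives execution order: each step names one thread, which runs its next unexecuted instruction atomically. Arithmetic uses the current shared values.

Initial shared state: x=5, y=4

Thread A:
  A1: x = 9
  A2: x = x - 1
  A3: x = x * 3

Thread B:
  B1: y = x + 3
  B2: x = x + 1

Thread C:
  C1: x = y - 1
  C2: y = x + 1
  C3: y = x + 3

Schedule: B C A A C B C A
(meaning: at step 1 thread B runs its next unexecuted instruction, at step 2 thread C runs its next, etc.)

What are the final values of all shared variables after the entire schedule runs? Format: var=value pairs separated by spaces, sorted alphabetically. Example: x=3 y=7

Answer: x=27 y=12

Derivation:
Step 1: thread B executes B1 (y = x + 3). Shared: x=5 y=8. PCs: A@0 B@1 C@0
Step 2: thread C executes C1 (x = y - 1). Shared: x=7 y=8. PCs: A@0 B@1 C@1
Step 3: thread A executes A1 (x = 9). Shared: x=9 y=8. PCs: A@1 B@1 C@1
Step 4: thread A executes A2 (x = x - 1). Shared: x=8 y=8. PCs: A@2 B@1 C@1
Step 5: thread C executes C2 (y = x + 1). Shared: x=8 y=9. PCs: A@2 B@1 C@2
Step 6: thread B executes B2 (x = x + 1). Shared: x=9 y=9. PCs: A@2 B@2 C@2
Step 7: thread C executes C3 (y = x + 3). Shared: x=9 y=12. PCs: A@2 B@2 C@3
Step 8: thread A executes A3 (x = x * 3). Shared: x=27 y=12. PCs: A@3 B@2 C@3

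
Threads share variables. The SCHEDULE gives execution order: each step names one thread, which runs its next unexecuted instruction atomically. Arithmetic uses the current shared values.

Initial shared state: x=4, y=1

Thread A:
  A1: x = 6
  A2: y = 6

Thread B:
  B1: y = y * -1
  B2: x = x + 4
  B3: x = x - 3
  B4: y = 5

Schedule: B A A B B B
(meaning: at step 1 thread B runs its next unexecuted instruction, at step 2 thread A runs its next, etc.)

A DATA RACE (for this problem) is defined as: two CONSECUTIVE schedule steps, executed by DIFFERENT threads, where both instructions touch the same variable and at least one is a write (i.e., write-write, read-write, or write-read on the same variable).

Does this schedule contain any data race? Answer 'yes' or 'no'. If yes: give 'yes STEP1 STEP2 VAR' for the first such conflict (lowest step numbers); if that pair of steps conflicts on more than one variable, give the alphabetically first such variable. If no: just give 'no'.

Steps 1,2: B(r=y,w=y) vs A(r=-,w=x). No conflict.
Steps 2,3: same thread (A). No race.
Steps 3,4: A(r=-,w=y) vs B(r=x,w=x). No conflict.
Steps 4,5: same thread (B). No race.
Steps 5,6: same thread (B). No race.

Answer: no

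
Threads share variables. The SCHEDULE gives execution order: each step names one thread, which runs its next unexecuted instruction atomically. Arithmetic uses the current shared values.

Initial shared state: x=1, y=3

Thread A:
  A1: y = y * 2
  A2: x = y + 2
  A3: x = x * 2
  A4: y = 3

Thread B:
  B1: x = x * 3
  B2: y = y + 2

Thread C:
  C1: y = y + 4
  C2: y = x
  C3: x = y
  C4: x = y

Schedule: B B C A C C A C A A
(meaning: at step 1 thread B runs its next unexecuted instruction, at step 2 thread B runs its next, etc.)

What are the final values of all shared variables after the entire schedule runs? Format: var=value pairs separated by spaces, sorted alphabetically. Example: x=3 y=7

Step 1: thread B executes B1 (x = x * 3). Shared: x=3 y=3. PCs: A@0 B@1 C@0
Step 2: thread B executes B2 (y = y + 2). Shared: x=3 y=5. PCs: A@0 B@2 C@0
Step 3: thread C executes C1 (y = y + 4). Shared: x=3 y=9. PCs: A@0 B@2 C@1
Step 4: thread A executes A1 (y = y * 2). Shared: x=3 y=18. PCs: A@1 B@2 C@1
Step 5: thread C executes C2 (y = x). Shared: x=3 y=3. PCs: A@1 B@2 C@2
Step 6: thread C executes C3 (x = y). Shared: x=3 y=3. PCs: A@1 B@2 C@3
Step 7: thread A executes A2 (x = y + 2). Shared: x=5 y=3. PCs: A@2 B@2 C@3
Step 8: thread C executes C4 (x = y). Shared: x=3 y=3. PCs: A@2 B@2 C@4
Step 9: thread A executes A3 (x = x * 2). Shared: x=6 y=3. PCs: A@3 B@2 C@4
Step 10: thread A executes A4 (y = 3). Shared: x=6 y=3. PCs: A@4 B@2 C@4

Answer: x=6 y=3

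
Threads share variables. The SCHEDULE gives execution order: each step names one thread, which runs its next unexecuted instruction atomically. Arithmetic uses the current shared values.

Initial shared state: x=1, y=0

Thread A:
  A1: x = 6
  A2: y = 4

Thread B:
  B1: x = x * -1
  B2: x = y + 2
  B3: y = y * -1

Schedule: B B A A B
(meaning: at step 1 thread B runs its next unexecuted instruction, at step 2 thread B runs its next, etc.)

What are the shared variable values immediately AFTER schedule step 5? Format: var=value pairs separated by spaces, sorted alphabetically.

Step 1: thread B executes B1 (x = x * -1). Shared: x=-1 y=0. PCs: A@0 B@1
Step 2: thread B executes B2 (x = y + 2). Shared: x=2 y=0. PCs: A@0 B@2
Step 3: thread A executes A1 (x = 6). Shared: x=6 y=0. PCs: A@1 B@2
Step 4: thread A executes A2 (y = 4). Shared: x=6 y=4. PCs: A@2 B@2
Step 5: thread B executes B3 (y = y * -1). Shared: x=6 y=-4. PCs: A@2 B@3

Answer: x=6 y=-4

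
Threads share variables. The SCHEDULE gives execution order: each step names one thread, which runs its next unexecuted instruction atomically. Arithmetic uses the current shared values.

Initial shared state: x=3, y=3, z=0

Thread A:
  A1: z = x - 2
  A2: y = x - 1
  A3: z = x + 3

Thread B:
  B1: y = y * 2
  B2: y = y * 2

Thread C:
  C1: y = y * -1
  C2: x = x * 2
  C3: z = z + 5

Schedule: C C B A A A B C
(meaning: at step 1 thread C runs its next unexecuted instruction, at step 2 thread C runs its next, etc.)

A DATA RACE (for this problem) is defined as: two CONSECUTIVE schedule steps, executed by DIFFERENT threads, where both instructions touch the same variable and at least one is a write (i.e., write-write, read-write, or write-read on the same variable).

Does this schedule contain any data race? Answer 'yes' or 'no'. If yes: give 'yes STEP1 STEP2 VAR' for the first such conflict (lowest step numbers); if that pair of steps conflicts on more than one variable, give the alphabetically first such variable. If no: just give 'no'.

Steps 1,2: same thread (C). No race.
Steps 2,3: C(r=x,w=x) vs B(r=y,w=y). No conflict.
Steps 3,4: B(r=y,w=y) vs A(r=x,w=z). No conflict.
Steps 4,5: same thread (A). No race.
Steps 5,6: same thread (A). No race.
Steps 6,7: A(r=x,w=z) vs B(r=y,w=y). No conflict.
Steps 7,8: B(r=y,w=y) vs C(r=z,w=z). No conflict.

Answer: no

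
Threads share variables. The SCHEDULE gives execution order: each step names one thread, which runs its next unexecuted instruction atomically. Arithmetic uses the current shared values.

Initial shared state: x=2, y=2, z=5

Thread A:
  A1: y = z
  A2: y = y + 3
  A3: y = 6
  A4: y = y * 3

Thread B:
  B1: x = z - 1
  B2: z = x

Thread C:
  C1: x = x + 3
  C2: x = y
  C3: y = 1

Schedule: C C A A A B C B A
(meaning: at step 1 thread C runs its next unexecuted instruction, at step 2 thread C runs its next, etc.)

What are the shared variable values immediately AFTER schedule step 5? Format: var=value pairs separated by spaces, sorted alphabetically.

Answer: x=2 y=6 z=5

Derivation:
Step 1: thread C executes C1 (x = x + 3). Shared: x=5 y=2 z=5. PCs: A@0 B@0 C@1
Step 2: thread C executes C2 (x = y). Shared: x=2 y=2 z=5. PCs: A@0 B@0 C@2
Step 3: thread A executes A1 (y = z). Shared: x=2 y=5 z=5. PCs: A@1 B@0 C@2
Step 4: thread A executes A2 (y = y + 3). Shared: x=2 y=8 z=5. PCs: A@2 B@0 C@2
Step 5: thread A executes A3 (y = 6). Shared: x=2 y=6 z=5. PCs: A@3 B@0 C@2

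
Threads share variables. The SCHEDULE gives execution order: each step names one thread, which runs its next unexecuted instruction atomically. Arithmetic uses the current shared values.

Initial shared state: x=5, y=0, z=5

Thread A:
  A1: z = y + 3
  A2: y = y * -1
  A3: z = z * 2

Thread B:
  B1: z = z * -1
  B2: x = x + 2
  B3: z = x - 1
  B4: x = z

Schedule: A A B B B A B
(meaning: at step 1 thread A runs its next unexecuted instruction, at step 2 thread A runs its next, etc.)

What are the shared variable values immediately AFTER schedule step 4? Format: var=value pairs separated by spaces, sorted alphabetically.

Step 1: thread A executes A1 (z = y + 3). Shared: x=5 y=0 z=3. PCs: A@1 B@0
Step 2: thread A executes A2 (y = y * -1). Shared: x=5 y=0 z=3. PCs: A@2 B@0
Step 3: thread B executes B1 (z = z * -1). Shared: x=5 y=0 z=-3. PCs: A@2 B@1
Step 4: thread B executes B2 (x = x + 2). Shared: x=7 y=0 z=-3. PCs: A@2 B@2

Answer: x=7 y=0 z=-3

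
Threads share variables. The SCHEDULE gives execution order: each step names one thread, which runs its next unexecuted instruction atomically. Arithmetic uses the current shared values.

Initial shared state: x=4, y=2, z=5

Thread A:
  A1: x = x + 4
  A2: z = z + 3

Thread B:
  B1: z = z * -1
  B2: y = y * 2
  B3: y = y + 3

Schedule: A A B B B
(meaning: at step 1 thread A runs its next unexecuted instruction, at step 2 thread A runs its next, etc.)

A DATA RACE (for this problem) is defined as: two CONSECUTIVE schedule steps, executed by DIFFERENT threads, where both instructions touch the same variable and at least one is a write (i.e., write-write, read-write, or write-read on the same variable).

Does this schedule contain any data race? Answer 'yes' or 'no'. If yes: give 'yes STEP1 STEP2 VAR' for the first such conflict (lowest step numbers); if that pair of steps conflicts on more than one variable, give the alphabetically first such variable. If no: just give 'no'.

Answer: yes 2 3 z

Derivation:
Steps 1,2: same thread (A). No race.
Steps 2,3: A(z = z + 3) vs B(z = z * -1). RACE on z (W-W).
Steps 3,4: same thread (B). No race.
Steps 4,5: same thread (B). No race.
First conflict at steps 2,3.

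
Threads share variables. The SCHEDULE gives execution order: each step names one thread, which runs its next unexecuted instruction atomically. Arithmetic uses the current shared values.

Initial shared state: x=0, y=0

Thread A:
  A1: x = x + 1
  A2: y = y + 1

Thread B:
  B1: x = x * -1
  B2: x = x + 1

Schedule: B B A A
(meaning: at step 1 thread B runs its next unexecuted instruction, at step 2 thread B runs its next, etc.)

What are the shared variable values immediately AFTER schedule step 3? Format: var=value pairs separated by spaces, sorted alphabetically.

Answer: x=2 y=0

Derivation:
Step 1: thread B executes B1 (x = x * -1). Shared: x=0 y=0. PCs: A@0 B@1
Step 2: thread B executes B2 (x = x + 1). Shared: x=1 y=0. PCs: A@0 B@2
Step 3: thread A executes A1 (x = x + 1). Shared: x=2 y=0. PCs: A@1 B@2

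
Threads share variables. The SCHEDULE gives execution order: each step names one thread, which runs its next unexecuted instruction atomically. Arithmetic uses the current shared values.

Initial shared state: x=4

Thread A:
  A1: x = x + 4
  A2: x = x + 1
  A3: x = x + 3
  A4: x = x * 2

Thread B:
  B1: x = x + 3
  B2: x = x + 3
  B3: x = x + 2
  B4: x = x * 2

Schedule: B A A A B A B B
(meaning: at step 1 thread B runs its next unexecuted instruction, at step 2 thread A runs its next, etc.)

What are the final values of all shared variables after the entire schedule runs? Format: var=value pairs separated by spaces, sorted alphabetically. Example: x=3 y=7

Step 1: thread B executes B1 (x = x + 3). Shared: x=7. PCs: A@0 B@1
Step 2: thread A executes A1 (x = x + 4). Shared: x=11. PCs: A@1 B@1
Step 3: thread A executes A2 (x = x + 1). Shared: x=12. PCs: A@2 B@1
Step 4: thread A executes A3 (x = x + 3). Shared: x=15. PCs: A@3 B@1
Step 5: thread B executes B2 (x = x + 3). Shared: x=18. PCs: A@3 B@2
Step 6: thread A executes A4 (x = x * 2). Shared: x=36. PCs: A@4 B@2
Step 7: thread B executes B3 (x = x + 2). Shared: x=38. PCs: A@4 B@3
Step 8: thread B executes B4 (x = x * 2). Shared: x=76. PCs: A@4 B@4

Answer: x=76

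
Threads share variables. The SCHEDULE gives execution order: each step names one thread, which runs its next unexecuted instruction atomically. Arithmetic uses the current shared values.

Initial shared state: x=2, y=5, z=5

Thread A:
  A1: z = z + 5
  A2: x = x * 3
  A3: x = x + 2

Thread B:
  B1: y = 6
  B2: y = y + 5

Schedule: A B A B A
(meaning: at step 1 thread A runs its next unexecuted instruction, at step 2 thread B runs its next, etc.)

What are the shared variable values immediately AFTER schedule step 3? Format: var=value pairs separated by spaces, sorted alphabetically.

Step 1: thread A executes A1 (z = z + 5). Shared: x=2 y=5 z=10. PCs: A@1 B@0
Step 2: thread B executes B1 (y = 6). Shared: x=2 y=6 z=10. PCs: A@1 B@1
Step 3: thread A executes A2 (x = x * 3). Shared: x=6 y=6 z=10. PCs: A@2 B@1

Answer: x=6 y=6 z=10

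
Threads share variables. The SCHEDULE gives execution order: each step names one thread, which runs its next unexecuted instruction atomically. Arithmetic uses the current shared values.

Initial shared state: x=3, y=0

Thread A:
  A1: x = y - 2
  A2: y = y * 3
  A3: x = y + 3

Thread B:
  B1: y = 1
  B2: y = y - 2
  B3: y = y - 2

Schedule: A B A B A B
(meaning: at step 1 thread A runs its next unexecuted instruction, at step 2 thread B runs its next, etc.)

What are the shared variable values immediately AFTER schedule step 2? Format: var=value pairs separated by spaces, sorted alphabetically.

Step 1: thread A executes A1 (x = y - 2). Shared: x=-2 y=0. PCs: A@1 B@0
Step 2: thread B executes B1 (y = 1). Shared: x=-2 y=1. PCs: A@1 B@1

Answer: x=-2 y=1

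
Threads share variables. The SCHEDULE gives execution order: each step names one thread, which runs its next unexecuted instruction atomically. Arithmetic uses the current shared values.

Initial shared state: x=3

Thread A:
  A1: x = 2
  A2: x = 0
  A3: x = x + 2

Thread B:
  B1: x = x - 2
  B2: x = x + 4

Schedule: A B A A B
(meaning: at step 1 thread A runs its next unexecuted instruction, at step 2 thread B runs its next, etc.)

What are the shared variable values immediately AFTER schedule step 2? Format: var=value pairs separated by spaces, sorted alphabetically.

Step 1: thread A executes A1 (x = 2). Shared: x=2. PCs: A@1 B@0
Step 2: thread B executes B1 (x = x - 2). Shared: x=0. PCs: A@1 B@1

Answer: x=0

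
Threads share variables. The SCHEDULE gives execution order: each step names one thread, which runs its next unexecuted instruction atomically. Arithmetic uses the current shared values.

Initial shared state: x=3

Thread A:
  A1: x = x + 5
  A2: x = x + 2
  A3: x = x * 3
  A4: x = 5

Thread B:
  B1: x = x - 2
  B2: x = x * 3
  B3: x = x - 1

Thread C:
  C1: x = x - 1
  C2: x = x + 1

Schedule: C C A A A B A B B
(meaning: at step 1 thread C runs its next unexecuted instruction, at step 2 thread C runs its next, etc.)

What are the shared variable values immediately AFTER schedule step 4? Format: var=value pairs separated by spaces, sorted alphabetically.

Answer: x=10

Derivation:
Step 1: thread C executes C1 (x = x - 1). Shared: x=2. PCs: A@0 B@0 C@1
Step 2: thread C executes C2 (x = x + 1). Shared: x=3. PCs: A@0 B@0 C@2
Step 3: thread A executes A1 (x = x + 5). Shared: x=8. PCs: A@1 B@0 C@2
Step 4: thread A executes A2 (x = x + 2). Shared: x=10. PCs: A@2 B@0 C@2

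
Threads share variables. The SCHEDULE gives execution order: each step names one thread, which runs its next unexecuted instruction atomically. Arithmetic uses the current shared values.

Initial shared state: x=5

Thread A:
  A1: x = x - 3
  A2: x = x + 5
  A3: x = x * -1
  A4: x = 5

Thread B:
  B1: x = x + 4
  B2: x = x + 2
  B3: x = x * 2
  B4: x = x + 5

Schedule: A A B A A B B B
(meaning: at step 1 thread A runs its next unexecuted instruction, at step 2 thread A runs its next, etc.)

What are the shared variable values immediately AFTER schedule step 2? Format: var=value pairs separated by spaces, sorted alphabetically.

Answer: x=7

Derivation:
Step 1: thread A executes A1 (x = x - 3). Shared: x=2. PCs: A@1 B@0
Step 2: thread A executes A2 (x = x + 5). Shared: x=7. PCs: A@2 B@0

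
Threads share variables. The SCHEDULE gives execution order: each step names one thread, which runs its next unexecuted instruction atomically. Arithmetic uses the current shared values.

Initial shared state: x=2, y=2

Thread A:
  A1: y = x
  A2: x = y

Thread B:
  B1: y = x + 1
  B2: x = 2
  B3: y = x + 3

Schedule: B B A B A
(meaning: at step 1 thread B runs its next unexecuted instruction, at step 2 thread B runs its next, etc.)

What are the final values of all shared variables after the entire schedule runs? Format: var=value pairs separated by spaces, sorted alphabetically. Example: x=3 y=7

Answer: x=5 y=5

Derivation:
Step 1: thread B executes B1 (y = x + 1). Shared: x=2 y=3. PCs: A@0 B@1
Step 2: thread B executes B2 (x = 2). Shared: x=2 y=3. PCs: A@0 B@2
Step 3: thread A executes A1 (y = x). Shared: x=2 y=2. PCs: A@1 B@2
Step 4: thread B executes B3 (y = x + 3). Shared: x=2 y=5. PCs: A@1 B@3
Step 5: thread A executes A2 (x = y). Shared: x=5 y=5. PCs: A@2 B@3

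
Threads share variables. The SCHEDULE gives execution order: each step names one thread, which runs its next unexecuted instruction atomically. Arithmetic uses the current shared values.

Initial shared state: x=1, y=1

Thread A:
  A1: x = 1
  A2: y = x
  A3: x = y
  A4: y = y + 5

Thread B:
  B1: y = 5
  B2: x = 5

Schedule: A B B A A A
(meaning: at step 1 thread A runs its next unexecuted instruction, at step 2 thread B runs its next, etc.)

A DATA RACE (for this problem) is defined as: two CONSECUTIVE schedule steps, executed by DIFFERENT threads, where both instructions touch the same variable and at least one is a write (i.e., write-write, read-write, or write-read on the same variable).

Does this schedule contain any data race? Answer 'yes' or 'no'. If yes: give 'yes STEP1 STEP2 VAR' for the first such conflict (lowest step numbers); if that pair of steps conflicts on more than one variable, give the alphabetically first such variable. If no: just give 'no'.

Answer: yes 3 4 x

Derivation:
Steps 1,2: A(r=-,w=x) vs B(r=-,w=y). No conflict.
Steps 2,3: same thread (B). No race.
Steps 3,4: B(x = 5) vs A(y = x). RACE on x (W-R).
Steps 4,5: same thread (A). No race.
Steps 5,6: same thread (A). No race.
First conflict at steps 3,4.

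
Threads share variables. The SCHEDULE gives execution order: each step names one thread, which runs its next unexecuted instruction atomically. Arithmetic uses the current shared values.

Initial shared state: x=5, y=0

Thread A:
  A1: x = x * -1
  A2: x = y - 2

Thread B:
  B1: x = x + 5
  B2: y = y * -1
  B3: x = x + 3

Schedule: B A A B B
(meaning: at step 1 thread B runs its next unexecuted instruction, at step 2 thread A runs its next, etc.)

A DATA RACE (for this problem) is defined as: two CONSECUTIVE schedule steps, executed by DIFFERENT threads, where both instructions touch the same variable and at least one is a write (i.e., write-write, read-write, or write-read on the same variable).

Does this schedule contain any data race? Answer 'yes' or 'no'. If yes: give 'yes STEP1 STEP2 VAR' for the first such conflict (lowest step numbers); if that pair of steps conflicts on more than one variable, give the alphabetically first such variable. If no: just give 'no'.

Answer: yes 1 2 x

Derivation:
Steps 1,2: B(x = x + 5) vs A(x = x * -1). RACE on x (W-W).
Steps 2,3: same thread (A). No race.
Steps 3,4: A(x = y - 2) vs B(y = y * -1). RACE on y (R-W).
Steps 4,5: same thread (B). No race.
First conflict at steps 1,2.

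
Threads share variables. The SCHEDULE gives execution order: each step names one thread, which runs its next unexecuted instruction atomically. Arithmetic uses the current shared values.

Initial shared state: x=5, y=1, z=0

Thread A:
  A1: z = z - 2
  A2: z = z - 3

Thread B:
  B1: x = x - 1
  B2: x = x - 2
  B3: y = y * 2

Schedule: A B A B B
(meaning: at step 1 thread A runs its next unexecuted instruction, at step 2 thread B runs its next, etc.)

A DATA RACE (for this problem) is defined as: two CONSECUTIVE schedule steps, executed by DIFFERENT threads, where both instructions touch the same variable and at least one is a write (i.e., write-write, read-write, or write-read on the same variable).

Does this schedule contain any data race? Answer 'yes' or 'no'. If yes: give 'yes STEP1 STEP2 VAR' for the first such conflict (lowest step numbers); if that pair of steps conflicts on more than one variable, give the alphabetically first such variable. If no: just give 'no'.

Answer: no

Derivation:
Steps 1,2: A(r=z,w=z) vs B(r=x,w=x). No conflict.
Steps 2,3: B(r=x,w=x) vs A(r=z,w=z). No conflict.
Steps 3,4: A(r=z,w=z) vs B(r=x,w=x). No conflict.
Steps 4,5: same thread (B). No race.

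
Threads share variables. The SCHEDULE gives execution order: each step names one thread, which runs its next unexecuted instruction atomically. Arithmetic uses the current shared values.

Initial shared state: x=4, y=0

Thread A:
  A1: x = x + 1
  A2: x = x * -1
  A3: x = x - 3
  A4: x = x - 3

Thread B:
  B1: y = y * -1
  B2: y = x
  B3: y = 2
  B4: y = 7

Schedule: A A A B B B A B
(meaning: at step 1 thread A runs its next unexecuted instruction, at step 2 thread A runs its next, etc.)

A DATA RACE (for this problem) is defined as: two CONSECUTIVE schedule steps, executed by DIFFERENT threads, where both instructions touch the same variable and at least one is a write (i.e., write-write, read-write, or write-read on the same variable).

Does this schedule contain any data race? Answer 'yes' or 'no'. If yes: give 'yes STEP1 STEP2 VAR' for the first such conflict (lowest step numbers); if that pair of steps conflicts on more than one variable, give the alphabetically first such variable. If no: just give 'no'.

Answer: no

Derivation:
Steps 1,2: same thread (A). No race.
Steps 2,3: same thread (A). No race.
Steps 3,4: A(r=x,w=x) vs B(r=y,w=y). No conflict.
Steps 4,5: same thread (B). No race.
Steps 5,6: same thread (B). No race.
Steps 6,7: B(r=-,w=y) vs A(r=x,w=x). No conflict.
Steps 7,8: A(r=x,w=x) vs B(r=-,w=y). No conflict.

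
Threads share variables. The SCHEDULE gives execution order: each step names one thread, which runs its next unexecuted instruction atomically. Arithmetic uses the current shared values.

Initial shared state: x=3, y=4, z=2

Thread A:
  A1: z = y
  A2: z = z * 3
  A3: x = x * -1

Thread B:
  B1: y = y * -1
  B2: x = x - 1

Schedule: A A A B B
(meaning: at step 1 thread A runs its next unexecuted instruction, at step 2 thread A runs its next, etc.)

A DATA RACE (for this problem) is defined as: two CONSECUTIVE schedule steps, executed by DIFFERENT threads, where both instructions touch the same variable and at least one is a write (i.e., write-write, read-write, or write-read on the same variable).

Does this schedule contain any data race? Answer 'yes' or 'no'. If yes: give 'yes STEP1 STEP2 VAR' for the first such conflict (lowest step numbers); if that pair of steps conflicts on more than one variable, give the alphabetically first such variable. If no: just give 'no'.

Steps 1,2: same thread (A). No race.
Steps 2,3: same thread (A). No race.
Steps 3,4: A(r=x,w=x) vs B(r=y,w=y). No conflict.
Steps 4,5: same thread (B). No race.

Answer: no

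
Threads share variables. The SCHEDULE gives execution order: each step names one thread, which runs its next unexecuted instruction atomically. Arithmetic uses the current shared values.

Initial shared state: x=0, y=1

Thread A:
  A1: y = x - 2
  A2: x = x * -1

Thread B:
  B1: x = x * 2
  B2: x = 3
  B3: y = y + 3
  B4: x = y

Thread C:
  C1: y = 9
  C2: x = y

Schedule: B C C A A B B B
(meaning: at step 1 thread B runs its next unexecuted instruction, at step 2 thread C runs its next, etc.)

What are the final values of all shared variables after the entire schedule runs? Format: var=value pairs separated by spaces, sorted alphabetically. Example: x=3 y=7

Step 1: thread B executes B1 (x = x * 2). Shared: x=0 y=1. PCs: A@0 B@1 C@0
Step 2: thread C executes C1 (y = 9). Shared: x=0 y=9. PCs: A@0 B@1 C@1
Step 3: thread C executes C2 (x = y). Shared: x=9 y=9. PCs: A@0 B@1 C@2
Step 4: thread A executes A1 (y = x - 2). Shared: x=9 y=7. PCs: A@1 B@1 C@2
Step 5: thread A executes A2 (x = x * -1). Shared: x=-9 y=7. PCs: A@2 B@1 C@2
Step 6: thread B executes B2 (x = 3). Shared: x=3 y=7. PCs: A@2 B@2 C@2
Step 7: thread B executes B3 (y = y + 3). Shared: x=3 y=10. PCs: A@2 B@3 C@2
Step 8: thread B executes B4 (x = y). Shared: x=10 y=10. PCs: A@2 B@4 C@2

Answer: x=10 y=10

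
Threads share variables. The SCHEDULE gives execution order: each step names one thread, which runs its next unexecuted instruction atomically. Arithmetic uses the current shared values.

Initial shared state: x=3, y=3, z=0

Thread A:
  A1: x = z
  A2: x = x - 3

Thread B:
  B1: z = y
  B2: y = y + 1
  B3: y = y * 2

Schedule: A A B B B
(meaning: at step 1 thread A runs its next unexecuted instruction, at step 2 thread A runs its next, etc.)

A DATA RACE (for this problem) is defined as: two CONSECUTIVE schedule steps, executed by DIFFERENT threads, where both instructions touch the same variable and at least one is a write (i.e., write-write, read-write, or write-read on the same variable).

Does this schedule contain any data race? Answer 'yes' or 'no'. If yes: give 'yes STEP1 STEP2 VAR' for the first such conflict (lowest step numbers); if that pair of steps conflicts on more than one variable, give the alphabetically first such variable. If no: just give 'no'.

Answer: no

Derivation:
Steps 1,2: same thread (A). No race.
Steps 2,3: A(r=x,w=x) vs B(r=y,w=z). No conflict.
Steps 3,4: same thread (B). No race.
Steps 4,5: same thread (B). No race.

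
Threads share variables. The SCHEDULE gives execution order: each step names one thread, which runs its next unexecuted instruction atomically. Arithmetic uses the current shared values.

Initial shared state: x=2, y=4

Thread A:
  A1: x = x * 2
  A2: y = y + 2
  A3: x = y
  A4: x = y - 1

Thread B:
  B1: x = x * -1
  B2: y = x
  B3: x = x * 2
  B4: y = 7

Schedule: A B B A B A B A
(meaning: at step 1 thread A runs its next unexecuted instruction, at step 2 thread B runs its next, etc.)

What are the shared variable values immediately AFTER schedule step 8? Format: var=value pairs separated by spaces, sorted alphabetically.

Step 1: thread A executes A1 (x = x * 2). Shared: x=4 y=4. PCs: A@1 B@0
Step 2: thread B executes B1 (x = x * -1). Shared: x=-4 y=4. PCs: A@1 B@1
Step 3: thread B executes B2 (y = x). Shared: x=-4 y=-4. PCs: A@1 B@2
Step 4: thread A executes A2 (y = y + 2). Shared: x=-4 y=-2. PCs: A@2 B@2
Step 5: thread B executes B3 (x = x * 2). Shared: x=-8 y=-2. PCs: A@2 B@3
Step 6: thread A executes A3 (x = y). Shared: x=-2 y=-2. PCs: A@3 B@3
Step 7: thread B executes B4 (y = 7). Shared: x=-2 y=7. PCs: A@3 B@4
Step 8: thread A executes A4 (x = y - 1). Shared: x=6 y=7. PCs: A@4 B@4

Answer: x=6 y=7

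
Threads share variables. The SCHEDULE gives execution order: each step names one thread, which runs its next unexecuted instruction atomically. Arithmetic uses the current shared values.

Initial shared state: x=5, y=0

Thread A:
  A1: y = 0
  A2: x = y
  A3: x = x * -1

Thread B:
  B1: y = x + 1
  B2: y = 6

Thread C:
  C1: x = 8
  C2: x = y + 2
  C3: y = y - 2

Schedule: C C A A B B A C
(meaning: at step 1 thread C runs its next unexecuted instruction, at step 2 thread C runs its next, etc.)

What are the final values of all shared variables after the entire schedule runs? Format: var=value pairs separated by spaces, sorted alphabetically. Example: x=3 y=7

Step 1: thread C executes C1 (x = 8). Shared: x=8 y=0. PCs: A@0 B@0 C@1
Step 2: thread C executes C2 (x = y + 2). Shared: x=2 y=0. PCs: A@0 B@0 C@2
Step 3: thread A executes A1 (y = 0). Shared: x=2 y=0. PCs: A@1 B@0 C@2
Step 4: thread A executes A2 (x = y). Shared: x=0 y=0. PCs: A@2 B@0 C@2
Step 5: thread B executes B1 (y = x + 1). Shared: x=0 y=1. PCs: A@2 B@1 C@2
Step 6: thread B executes B2 (y = 6). Shared: x=0 y=6. PCs: A@2 B@2 C@2
Step 7: thread A executes A3 (x = x * -1). Shared: x=0 y=6. PCs: A@3 B@2 C@2
Step 8: thread C executes C3 (y = y - 2). Shared: x=0 y=4. PCs: A@3 B@2 C@3

Answer: x=0 y=4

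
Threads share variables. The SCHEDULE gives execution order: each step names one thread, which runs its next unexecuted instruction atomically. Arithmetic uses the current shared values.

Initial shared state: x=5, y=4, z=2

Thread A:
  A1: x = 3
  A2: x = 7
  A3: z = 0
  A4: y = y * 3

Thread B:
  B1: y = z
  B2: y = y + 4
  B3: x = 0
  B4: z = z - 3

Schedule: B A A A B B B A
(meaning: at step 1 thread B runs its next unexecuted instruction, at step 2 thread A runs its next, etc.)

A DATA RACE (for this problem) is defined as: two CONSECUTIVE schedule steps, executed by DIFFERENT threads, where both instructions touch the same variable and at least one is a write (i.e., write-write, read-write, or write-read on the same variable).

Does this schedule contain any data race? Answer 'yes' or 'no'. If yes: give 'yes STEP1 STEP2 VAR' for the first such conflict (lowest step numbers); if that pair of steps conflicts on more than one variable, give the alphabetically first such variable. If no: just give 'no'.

Steps 1,2: B(r=z,w=y) vs A(r=-,w=x). No conflict.
Steps 2,3: same thread (A). No race.
Steps 3,4: same thread (A). No race.
Steps 4,5: A(r=-,w=z) vs B(r=y,w=y). No conflict.
Steps 5,6: same thread (B). No race.
Steps 6,7: same thread (B). No race.
Steps 7,8: B(r=z,w=z) vs A(r=y,w=y). No conflict.

Answer: no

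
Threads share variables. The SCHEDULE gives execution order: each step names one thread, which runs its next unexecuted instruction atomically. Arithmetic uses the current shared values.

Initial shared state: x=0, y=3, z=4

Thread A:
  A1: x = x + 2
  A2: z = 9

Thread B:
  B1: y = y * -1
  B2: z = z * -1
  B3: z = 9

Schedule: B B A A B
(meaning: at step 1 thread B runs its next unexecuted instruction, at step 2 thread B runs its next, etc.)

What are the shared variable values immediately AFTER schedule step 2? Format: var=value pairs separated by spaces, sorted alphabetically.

Answer: x=0 y=-3 z=-4

Derivation:
Step 1: thread B executes B1 (y = y * -1). Shared: x=0 y=-3 z=4. PCs: A@0 B@1
Step 2: thread B executes B2 (z = z * -1). Shared: x=0 y=-3 z=-4. PCs: A@0 B@2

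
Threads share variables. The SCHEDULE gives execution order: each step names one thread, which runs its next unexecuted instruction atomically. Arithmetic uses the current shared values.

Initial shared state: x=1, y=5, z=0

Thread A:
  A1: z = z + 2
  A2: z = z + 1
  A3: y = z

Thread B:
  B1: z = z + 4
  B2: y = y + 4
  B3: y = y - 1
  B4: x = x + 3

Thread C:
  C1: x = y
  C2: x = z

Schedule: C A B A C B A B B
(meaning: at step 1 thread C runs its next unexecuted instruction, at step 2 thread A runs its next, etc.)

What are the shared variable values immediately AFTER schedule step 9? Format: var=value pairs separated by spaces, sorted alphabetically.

Answer: x=10 y=6 z=7

Derivation:
Step 1: thread C executes C1 (x = y). Shared: x=5 y=5 z=0. PCs: A@0 B@0 C@1
Step 2: thread A executes A1 (z = z + 2). Shared: x=5 y=5 z=2. PCs: A@1 B@0 C@1
Step 3: thread B executes B1 (z = z + 4). Shared: x=5 y=5 z=6. PCs: A@1 B@1 C@1
Step 4: thread A executes A2 (z = z + 1). Shared: x=5 y=5 z=7. PCs: A@2 B@1 C@1
Step 5: thread C executes C2 (x = z). Shared: x=7 y=5 z=7. PCs: A@2 B@1 C@2
Step 6: thread B executes B2 (y = y + 4). Shared: x=7 y=9 z=7. PCs: A@2 B@2 C@2
Step 7: thread A executes A3 (y = z). Shared: x=7 y=7 z=7. PCs: A@3 B@2 C@2
Step 8: thread B executes B3 (y = y - 1). Shared: x=7 y=6 z=7. PCs: A@3 B@3 C@2
Step 9: thread B executes B4 (x = x + 3). Shared: x=10 y=6 z=7. PCs: A@3 B@4 C@2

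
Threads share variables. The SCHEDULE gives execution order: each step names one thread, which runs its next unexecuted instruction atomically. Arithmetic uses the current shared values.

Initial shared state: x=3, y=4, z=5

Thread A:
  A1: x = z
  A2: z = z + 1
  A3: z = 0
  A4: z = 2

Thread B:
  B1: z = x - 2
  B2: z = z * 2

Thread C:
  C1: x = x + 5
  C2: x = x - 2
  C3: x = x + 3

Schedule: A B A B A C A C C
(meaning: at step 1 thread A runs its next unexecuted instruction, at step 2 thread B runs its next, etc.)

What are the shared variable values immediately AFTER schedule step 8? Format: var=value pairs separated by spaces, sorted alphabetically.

Answer: x=8 y=4 z=2

Derivation:
Step 1: thread A executes A1 (x = z). Shared: x=5 y=4 z=5. PCs: A@1 B@0 C@0
Step 2: thread B executes B1 (z = x - 2). Shared: x=5 y=4 z=3. PCs: A@1 B@1 C@0
Step 3: thread A executes A2 (z = z + 1). Shared: x=5 y=4 z=4. PCs: A@2 B@1 C@0
Step 4: thread B executes B2 (z = z * 2). Shared: x=5 y=4 z=8. PCs: A@2 B@2 C@0
Step 5: thread A executes A3 (z = 0). Shared: x=5 y=4 z=0. PCs: A@3 B@2 C@0
Step 6: thread C executes C1 (x = x + 5). Shared: x=10 y=4 z=0. PCs: A@3 B@2 C@1
Step 7: thread A executes A4 (z = 2). Shared: x=10 y=4 z=2. PCs: A@4 B@2 C@1
Step 8: thread C executes C2 (x = x - 2). Shared: x=8 y=4 z=2. PCs: A@4 B@2 C@2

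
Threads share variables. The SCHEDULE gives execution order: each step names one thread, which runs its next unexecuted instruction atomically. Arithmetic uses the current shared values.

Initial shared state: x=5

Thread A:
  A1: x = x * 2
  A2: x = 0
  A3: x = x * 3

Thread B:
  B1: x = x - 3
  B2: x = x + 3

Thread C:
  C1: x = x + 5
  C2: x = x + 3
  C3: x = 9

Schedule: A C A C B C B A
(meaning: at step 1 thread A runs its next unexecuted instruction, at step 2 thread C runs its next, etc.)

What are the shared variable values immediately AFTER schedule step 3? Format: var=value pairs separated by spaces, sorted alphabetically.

Answer: x=0

Derivation:
Step 1: thread A executes A1 (x = x * 2). Shared: x=10. PCs: A@1 B@0 C@0
Step 2: thread C executes C1 (x = x + 5). Shared: x=15. PCs: A@1 B@0 C@1
Step 3: thread A executes A2 (x = 0). Shared: x=0. PCs: A@2 B@0 C@1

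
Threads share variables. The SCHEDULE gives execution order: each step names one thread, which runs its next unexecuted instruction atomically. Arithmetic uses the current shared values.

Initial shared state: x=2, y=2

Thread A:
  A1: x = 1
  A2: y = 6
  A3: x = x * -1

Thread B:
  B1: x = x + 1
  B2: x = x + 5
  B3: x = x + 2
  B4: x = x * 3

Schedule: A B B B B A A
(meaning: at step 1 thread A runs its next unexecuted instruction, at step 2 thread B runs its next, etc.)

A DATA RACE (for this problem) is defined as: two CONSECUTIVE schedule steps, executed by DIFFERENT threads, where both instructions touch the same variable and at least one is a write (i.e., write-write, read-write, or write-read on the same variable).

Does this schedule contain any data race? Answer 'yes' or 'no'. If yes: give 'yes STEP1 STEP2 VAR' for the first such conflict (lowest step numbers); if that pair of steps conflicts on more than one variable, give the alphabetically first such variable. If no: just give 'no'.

Steps 1,2: A(x = 1) vs B(x = x + 1). RACE on x (W-W).
Steps 2,3: same thread (B). No race.
Steps 3,4: same thread (B). No race.
Steps 4,5: same thread (B). No race.
Steps 5,6: B(r=x,w=x) vs A(r=-,w=y). No conflict.
Steps 6,7: same thread (A). No race.
First conflict at steps 1,2.

Answer: yes 1 2 x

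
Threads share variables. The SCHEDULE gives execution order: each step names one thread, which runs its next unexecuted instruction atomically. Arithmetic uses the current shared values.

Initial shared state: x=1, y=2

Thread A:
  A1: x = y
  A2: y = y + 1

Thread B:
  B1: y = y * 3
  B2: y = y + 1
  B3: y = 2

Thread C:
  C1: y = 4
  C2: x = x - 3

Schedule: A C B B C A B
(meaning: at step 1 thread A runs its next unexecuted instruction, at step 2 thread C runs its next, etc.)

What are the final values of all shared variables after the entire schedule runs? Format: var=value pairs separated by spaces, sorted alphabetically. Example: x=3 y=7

Answer: x=-1 y=2

Derivation:
Step 1: thread A executes A1 (x = y). Shared: x=2 y=2. PCs: A@1 B@0 C@0
Step 2: thread C executes C1 (y = 4). Shared: x=2 y=4. PCs: A@1 B@0 C@1
Step 3: thread B executes B1 (y = y * 3). Shared: x=2 y=12. PCs: A@1 B@1 C@1
Step 4: thread B executes B2 (y = y + 1). Shared: x=2 y=13. PCs: A@1 B@2 C@1
Step 5: thread C executes C2 (x = x - 3). Shared: x=-1 y=13. PCs: A@1 B@2 C@2
Step 6: thread A executes A2 (y = y + 1). Shared: x=-1 y=14. PCs: A@2 B@2 C@2
Step 7: thread B executes B3 (y = 2). Shared: x=-1 y=2. PCs: A@2 B@3 C@2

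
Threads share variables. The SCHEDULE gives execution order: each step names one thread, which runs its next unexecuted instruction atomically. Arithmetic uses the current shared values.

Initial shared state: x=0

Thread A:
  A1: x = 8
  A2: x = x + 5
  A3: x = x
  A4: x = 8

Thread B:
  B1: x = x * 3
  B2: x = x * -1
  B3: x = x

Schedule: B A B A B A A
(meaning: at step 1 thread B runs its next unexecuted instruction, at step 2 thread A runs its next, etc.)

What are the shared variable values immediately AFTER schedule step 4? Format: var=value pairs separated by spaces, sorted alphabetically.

Answer: x=-3

Derivation:
Step 1: thread B executes B1 (x = x * 3). Shared: x=0. PCs: A@0 B@1
Step 2: thread A executes A1 (x = 8). Shared: x=8. PCs: A@1 B@1
Step 3: thread B executes B2 (x = x * -1). Shared: x=-8. PCs: A@1 B@2
Step 4: thread A executes A2 (x = x + 5). Shared: x=-3. PCs: A@2 B@2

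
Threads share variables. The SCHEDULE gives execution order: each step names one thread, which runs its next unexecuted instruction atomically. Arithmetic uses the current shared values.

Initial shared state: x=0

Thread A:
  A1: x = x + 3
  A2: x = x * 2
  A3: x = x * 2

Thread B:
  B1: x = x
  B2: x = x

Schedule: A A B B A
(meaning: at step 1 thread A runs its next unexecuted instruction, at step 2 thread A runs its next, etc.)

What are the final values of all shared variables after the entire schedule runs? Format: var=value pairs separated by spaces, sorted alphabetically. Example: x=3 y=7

Step 1: thread A executes A1 (x = x + 3). Shared: x=3. PCs: A@1 B@0
Step 2: thread A executes A2 (x = x * 2). Shared: x=6. PCs: A@2 B@0
Step 3: thread B executes B1 (x = x). Shared: x=6. PCs: A@2 B@1
Step 4: thread B executes B2 (x = x). Shared: x=6. PCs: A@2 B@2
Step 5: thread A executes A3 (x = x * 2). Shared: x=12. PCs: A@3 B@2

Answer: x=12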